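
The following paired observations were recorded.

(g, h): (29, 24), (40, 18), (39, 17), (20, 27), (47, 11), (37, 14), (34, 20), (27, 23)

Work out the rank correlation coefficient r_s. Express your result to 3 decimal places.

Rank g: 3, 7, 6, 1, 8, 5, 4, 2
Rank h: 7, 4, 3, 8, 1, 2, 5, 6
d = rank(g) − rank(h): -4, 3, 3, -7, 7, 3, -1, -4; Σd² = 158
ρ = 1 − 6Σd² / [n(n²−1)] = 1 − 6×158 / (8×63) = 1 − 948/504 ≈ -0.881

-0.881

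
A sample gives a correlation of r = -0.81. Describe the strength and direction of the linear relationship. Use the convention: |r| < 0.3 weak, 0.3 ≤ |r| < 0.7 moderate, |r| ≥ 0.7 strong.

strong negative

r = -0.81 < 0 so the relationship is negative.
|r| = 0.81, which falls in the strong range.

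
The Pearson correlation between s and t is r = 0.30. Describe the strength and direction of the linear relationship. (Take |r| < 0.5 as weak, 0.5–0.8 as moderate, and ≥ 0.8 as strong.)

weak positive

r = 0.30 > 0 so the relationship is positive.
|r| = 0.30, which falls in the weak range.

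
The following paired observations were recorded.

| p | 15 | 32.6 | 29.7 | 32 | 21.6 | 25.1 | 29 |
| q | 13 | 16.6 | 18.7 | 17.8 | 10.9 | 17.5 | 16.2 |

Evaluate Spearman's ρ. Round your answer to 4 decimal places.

0.6429

Rank p: 1, 7, 5, 6, 2, 3, 4
Rank q: 2, 4, 7, 6, 1, 5, 3
d = rank(p) − rank(q): -1, 3, -2, 0, 1, -2, 1; Σd² = 20
ρ = 1 − 6Σd² / [n(n²−1)] = 1 − 6×20 / (7×48) = 1 − 120/336 ≈ 0.6429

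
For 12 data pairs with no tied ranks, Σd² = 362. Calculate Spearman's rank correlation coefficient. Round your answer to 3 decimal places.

-0.266

ρ = 1 − 6Σd² / [n(n²−1)] = 1 − 6×362 / (12×143)
  = 1 − 2172/1716 = 1 − 1.2657 ≈ -0.266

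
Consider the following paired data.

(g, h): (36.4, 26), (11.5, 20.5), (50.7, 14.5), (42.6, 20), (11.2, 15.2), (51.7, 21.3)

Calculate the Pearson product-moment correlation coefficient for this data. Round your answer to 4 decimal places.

0.1119

n = 6, Σg = 204.1, Σh = 117.5, Σg² = 8640.79, Σh² = 2391.23, Σgh = 4040.75
nΣgh − ΣgΣh = 24244.5 − 23981.75 = 262.75
nΣg² − (Σg)² = 51844.74 − 41656.81 = 10187.93; nΣh² − (Σh)² = 14347.38 − 13806.25 = 541.13
r = 262.75 / √(10187.93 × 541.13) = 262.75 / 2347.9767 ≈ 0.1119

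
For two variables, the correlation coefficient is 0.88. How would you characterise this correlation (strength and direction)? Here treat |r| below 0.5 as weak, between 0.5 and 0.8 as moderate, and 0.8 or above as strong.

strong positive

r = 0.88 > 0 so the relationship is positive.
|r| = 0.88, which falls in the strong range.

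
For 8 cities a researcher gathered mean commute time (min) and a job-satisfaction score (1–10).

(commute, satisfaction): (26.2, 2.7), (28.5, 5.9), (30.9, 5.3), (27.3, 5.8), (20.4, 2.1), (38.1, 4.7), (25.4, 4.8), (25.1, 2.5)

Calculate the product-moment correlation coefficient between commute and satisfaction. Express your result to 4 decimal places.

n = 8, Σx = 221.9, Σy = 33.8, Σx² = 6341.73, Σy² = 159.62, Σxy = 967.58
nΣxy − ΣxΣy = 7740.64 − 7500.22 = 240.42
nΣx² − (Σx)² = 50733.84 − 49239.61 = 1494.23; nΣy² − (Σy)² = 1276.96 − 1142.44 = 134.52
r = 240.42 / √(1494.23 × 134.52) = 240.42 / 448.3345 ≈ 0.5363

0.5363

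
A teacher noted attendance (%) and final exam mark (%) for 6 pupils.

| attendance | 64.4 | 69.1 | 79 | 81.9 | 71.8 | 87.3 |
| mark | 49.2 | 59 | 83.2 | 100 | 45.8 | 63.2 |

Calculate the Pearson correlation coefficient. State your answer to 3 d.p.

0.610

n = 6, Σx = 453.5, Σy = 400.4, Σx² = 34647.31, Σy² = 28915.76, Σxy = 30813.98
nΣxy − ΣxΣy = 184883.88 − 181581.4 = 3302.48
nΣx² − (Σx)² = 207883.86 − 205662.25 = 2221.61; nΣy² − (Σy)² = 173494.56 − 160320.16 = 13174.4
r = 3302.48 / √(2221.61 × 13174.4) = 3302.48 / 5410.0258 ≈ 0.610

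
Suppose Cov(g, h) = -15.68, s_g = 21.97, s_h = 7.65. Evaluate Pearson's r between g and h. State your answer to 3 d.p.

r = Cov(g,h) / (s_g · s_h) = -15.68 / (21.97 × 7.65)
  = -15.68 / 168.0705 ≈ -0.093

-0.093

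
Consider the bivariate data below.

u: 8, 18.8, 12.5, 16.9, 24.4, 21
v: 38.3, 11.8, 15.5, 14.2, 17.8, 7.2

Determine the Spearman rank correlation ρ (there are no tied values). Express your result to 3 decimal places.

-0.429

Rank u: 1, 4, 2, 3, 6, 5
Rank v: 6, 2, 4, 3, 5, 1
d = rank(u) − rank(v): -5, 2, -2, 0, 1, 4; Σd² = 50
ρ = 1 − 6Σd² / [n(n²−1)] = 1 − 6×50 / (6×35) = 1 − 300/210 ≈ -0.429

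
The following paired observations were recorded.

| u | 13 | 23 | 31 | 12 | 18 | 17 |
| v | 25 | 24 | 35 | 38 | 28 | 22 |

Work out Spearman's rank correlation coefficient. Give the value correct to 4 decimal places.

Rank u: 2, 5, 6, 1, 4, 3
Rank v: 3, 2, 5, 6, 4, 1
d = rank(u) − rank(v): -1, 3, 1, -5, 0, 2; Σd² = 40
ρ = 1 − 6Σd² / [n(n²−1)] = 1 − 6×40 / (6×35) = 1 − 240/210 ≈ -0.1429

-0.1429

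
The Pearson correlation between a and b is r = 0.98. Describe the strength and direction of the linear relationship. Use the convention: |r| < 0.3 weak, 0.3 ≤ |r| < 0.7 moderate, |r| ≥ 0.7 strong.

strong positive

r = 0.98 > 0 so the relationship is positive.
|r| = 0.98, which falls in the strong range.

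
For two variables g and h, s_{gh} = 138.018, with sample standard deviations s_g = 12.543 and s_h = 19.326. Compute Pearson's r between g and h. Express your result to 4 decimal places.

r = Cov(g,h) / (s_g · s_h) = 138.018 / (12.543 × 19.326)
  = 138.018 / 242.4060 ≈ 0.5694

0.5694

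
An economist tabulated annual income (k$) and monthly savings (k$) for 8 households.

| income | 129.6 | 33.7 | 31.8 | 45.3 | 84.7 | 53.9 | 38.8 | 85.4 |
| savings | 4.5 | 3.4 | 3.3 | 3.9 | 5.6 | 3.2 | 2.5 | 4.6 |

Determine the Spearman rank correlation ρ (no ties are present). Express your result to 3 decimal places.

0.643

Rank income: 8, 2, 1, 4, 6, 5, 3, 7
Rank savings: 6, 4, 3, 5, 8, 2, 1, 7
d = rank(income) − rank(savings): 2, -2, -2, -1, -2, 3, 2, 0; Σd² = 30
ρ = 1 − 6Σd² / [n(n²−1)] = 1 − 6×30 / (8×63) = 1 − 180/504 ≈ 0.643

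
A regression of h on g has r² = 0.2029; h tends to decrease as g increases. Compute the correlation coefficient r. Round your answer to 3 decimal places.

-0.450

|r| = √0.2029 = 0.450
The association is negative, so r = −0.450.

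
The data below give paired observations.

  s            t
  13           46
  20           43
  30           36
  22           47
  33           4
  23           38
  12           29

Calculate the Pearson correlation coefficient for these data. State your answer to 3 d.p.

n = 7, Σs = 153, Σt = 243, Σs² = 3715, Σt² = 9771, Σst = 4926
nΣst − ΣsΣt = 34482 − 37179 = -2697
nΣs² − (Σs)² = 26005 − 23409 = 2596; nΣt² − (Σt)² = 68397 − 59049 = 9348
r = -2697 / √(2596 × 9348) = -2697 / 4926.1961 ≈ -0.547

-0.547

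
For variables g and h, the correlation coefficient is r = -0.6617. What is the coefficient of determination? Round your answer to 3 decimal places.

r² = (-0.6617)² = 0.438

0.438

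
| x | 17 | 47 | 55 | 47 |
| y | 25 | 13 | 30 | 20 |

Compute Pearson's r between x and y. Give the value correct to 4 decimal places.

n = 4, Σx = 166, Σy = 88, Σx² = 7732, Σy² = 2094, Σxy = 3626
nΣxy − ΣxΣy = 14504 − 14608 = -104
nΣx² − (Σx)² = 30928 − 27556 = 3372; nΣy² − (Σy)² = 8376 − 7744 = 632
r = -104 / √(3372 × 632) = -104 / 1459.8301 ≈ -0.0712

-0.0712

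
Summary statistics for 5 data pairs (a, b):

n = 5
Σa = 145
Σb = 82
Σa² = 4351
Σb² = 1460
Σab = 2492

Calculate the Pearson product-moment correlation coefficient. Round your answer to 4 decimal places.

0.8790

r = (nΣab − ΣaΣb) / √[(nΣa² − (Σa)²)(nΣb² − (Σb)²)]
Numerator: 5×2492 − 145×82 = 570
Denominator: √[(21755 − 21025)(7300 − 6724)] = √[730 × 576] = 648.4443
r = 570 / 648.4443 ≈ 0.8790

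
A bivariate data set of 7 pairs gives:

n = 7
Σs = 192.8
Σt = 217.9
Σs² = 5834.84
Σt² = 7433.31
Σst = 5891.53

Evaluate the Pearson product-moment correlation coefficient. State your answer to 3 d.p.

r = (nΣst − ΣsΣt) / √[(nΣs² − (Σs)²)(nΣt² − (Σt)²)]
Numerator: 7×5891.53 − 192.8×217.9 = -770.41
Denominator: √[(40843.88 − 37171.84)(52033.17 − 47480.41)] = √[3672.04 × 4552.76] = 4088.7549
r = -770.41 / 4088.7549 ≈ -0.188

-0.188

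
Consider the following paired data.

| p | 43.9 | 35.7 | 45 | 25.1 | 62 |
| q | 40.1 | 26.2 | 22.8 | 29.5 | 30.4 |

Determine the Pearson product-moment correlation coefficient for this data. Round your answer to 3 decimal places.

n = 5, Σp = 211.7, Σq = 149, Σp² = 9700.71, Σq² = 4608.7, Σpq = 6346.98
nΣpq − ΣpΣq = 31734.9 − 31543.3 = 191.6
nΣp² − (Σp)² = 48503.55 − 44816.89 = 3686.66; nΣq² − (Σq)² = 23043.5 − 22201 = 842.5
r = 191.6 / √(3686.66 × 842.5) = 191.6 / 1762.3879 ≈ 0.109

0.109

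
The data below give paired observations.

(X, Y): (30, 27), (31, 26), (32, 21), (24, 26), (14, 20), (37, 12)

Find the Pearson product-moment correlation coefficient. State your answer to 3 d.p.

n = 6, ΣX = 168, ΣY = 132, ΣX² = 5026, ΣY² = 3066, ΣXY = 3636
nΣXY − ΣXΣY = 21816 − 22176 = -360
nΣX² − (ΣX)² = 30156 − 28224 = 1932; nΣY² − (ΣY)² = 18396 − 17424 = 972
r = -360 / √(1932 × 972) = -360 / 1370.3664 ≈ -0.263

-0.263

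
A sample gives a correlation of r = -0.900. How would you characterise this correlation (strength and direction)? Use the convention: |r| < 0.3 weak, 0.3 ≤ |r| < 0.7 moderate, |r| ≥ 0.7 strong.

r = -0.900 < 0 so the relationship is negative.
|r| = 0.900, which falls in the strong range.

strong negative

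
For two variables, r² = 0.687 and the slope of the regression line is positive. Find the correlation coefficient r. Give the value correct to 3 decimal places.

0.829

|r| = √0.687 = 0.829
The association is positive, so r = 0.829.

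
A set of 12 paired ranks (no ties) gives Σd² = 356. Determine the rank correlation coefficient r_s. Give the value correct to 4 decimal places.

ρ = 1 − 6Σd² / [n(n²−1)] = 1 − 6×356 / (12×143)
  = 1 − 2136/1716 = 1 − 1.24476 ≈ -0.2448

-0.2448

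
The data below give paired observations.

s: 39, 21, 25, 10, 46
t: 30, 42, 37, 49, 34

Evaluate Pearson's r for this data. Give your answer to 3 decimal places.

n = 5, Σs = 141, Σt = 192, Σs² = 4803, Σt² = 7590, Σst = 5031
nΣst − ΣsΣt = 25155 − 27072 = -1917
nΣs² − (Σs)² = 24015 − 19881 = 4134; nΣt² − (Σt)² = 37950 − 36864 = 1086
r = -1917 / √(4134 × 1086) = -1917 / 2118.8497 ≈ -0.905

-0.905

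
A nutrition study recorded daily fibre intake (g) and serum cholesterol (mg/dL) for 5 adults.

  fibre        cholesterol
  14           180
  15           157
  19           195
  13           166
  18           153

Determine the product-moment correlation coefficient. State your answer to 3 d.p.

0.258

n = 5, Σx = 79, Σy = 851, Σx² = 1275, Σy² = 146039, Σxy = 13492
nΣxy − ΣxΣy = 67460 − 67229 = 231
nΣx² − (Σx)² = 6375 − 6241 = 134; nΣy² − (Σy)² = 730195 − 724201 = 5994
r = 231 / √(134 × 5994) = 231 / 896.2120 ≈ 0.258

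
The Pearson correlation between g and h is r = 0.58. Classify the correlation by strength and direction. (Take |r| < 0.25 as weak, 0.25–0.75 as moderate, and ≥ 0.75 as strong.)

r = 0.58 > 0 so the relationship is positive.
|r| = 0.58, which falls in the moderate range.

moderate positive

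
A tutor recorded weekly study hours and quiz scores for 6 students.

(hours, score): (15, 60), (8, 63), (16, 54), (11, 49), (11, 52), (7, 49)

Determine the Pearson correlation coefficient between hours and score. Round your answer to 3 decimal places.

n = 6, Σx = 68, Σy = 327, Σx² = 836, Σy² = 17991, Σxy = 3722
nΣxy − ΣxΣy = 22332 − 22236 = 96
nΣx² − (Σx)² = 5016 − 4624 = 392; nΣy² − (Σy)² = 107946 − 106929 = 1017
r = 96 / √(392 × 1017) = 96 / 631.3984 ≈ 0.152

0.152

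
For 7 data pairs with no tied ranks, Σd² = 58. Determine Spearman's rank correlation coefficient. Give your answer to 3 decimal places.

-0.036

ρ = 1 − 6Σd² / [n(n²−1)] = 1 − 6×58 / (7×48)
  = 1 − 348/336 = 1 − 1.0357 ≈ -0.036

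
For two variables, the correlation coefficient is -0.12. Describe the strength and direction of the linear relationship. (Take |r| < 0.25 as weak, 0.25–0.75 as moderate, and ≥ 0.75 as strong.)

weak negative

r = -0.12 < 0 so the relationship is negative.
|r| = 0.12, which falls in the weak range.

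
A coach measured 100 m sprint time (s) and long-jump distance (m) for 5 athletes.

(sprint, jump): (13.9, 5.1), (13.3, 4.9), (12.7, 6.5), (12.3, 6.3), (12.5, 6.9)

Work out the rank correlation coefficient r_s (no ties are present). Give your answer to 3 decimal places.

-0.600

Rank sprint: 5, 4, 3, 1, 2
Rank jump: 2, 1, 4, 3, 5
d = rank(sprint) − rank(jump): 3, 3, -1, -2, -3; Σd² = 32
ρ = 1 − 6Σd² / [n(n²−1)] = 1 − 6×32 / (5×24) = 1 − 192/120 ≈ -0.600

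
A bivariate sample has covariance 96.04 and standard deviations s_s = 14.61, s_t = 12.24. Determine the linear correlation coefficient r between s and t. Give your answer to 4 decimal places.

r = Cov(s,t) / (s_s · s_t) = 96.04 / (14.61 × 12.24)
  = 96.04 / 178.8264 ≈ 0.5371

0.5371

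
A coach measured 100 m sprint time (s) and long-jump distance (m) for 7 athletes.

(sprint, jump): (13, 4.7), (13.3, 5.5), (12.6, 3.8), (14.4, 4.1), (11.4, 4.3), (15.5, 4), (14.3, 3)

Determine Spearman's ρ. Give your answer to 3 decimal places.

-0.250

Rank sprint: 3, 4, 2, 6, 1, 7, 5
Rank jump: 6, 7, 2, 4, 5, 3, 1
d = rank(sprint) − rank(jump): -3, -3, 0, 2, -4, 4, 4; Σd² = 70
ρ = 1 − 6Σd² / [n(n²−1)] = 1 − 6×70 / (7×48) = 1 − 420/336 ≈ -0.250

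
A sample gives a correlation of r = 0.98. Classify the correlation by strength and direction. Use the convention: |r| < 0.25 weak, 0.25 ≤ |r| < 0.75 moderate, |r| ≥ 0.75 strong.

r = 0.98 > 0 so the relationship is positive.
|r| = 0.98, which falls in the strong range.

strong positive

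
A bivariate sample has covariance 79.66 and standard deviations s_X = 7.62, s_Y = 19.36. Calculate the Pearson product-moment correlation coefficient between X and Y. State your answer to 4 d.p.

0.5400

r = Cov(X,Y) / (s_X · s_Y) = 79.66 / (7.62 × 19.36)
  = 79.66 / 147.5232 ≈ 0.5400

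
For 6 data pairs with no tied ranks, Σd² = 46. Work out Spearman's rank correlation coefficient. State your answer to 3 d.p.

-0.314

ρ = 1 − 6Σd² / [n(n²−1)] = 1 − 6×46 / (6×35)
  = 1 − 276/210 = 1 − 1.3143 ≈ -0.314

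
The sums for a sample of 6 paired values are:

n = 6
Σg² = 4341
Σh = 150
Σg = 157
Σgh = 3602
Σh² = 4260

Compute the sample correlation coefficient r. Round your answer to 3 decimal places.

r = (nΣgh − ΣgΣh) / √[(nΣg² − (Σg)²)(nΣh² − (Σh)²)]
Numerator: 6×3602 − 157×150 = -1938
Denominator: √[(26046 − 24649)(25560 − 22500)] = √[1397 × 3060] = 2067.5638
r = -1938 / 2067.5638 ≈ -0.937

-0.937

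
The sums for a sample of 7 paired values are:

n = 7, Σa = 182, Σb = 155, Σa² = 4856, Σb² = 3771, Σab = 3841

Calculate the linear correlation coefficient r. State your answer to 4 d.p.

-0.9220

r = (nΣab − ΣaΣb) / √[(nΣa² − (Σa)²)(nΣb² − (Σb)²)]
Numerator: 7×3841 − 182×155 = -1323
Denominator: √[(33992 − 33124)(26397 − 24025)] = √[868 × 2372] = 1434.8854
r = -1323 / 1434.8854 ≈ -0.9220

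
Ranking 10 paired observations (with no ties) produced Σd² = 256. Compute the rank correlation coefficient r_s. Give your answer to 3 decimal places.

ρ = 1 − 6Σd² / [n(n²−1)] = 1 − 6×256 / (10×99)
  = 1 − 1536/990 = 1 − 1.5515 ≈ -0.552

-0.552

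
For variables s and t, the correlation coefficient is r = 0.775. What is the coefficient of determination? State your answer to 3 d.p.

r² = (0.775)² = 0.601

0.601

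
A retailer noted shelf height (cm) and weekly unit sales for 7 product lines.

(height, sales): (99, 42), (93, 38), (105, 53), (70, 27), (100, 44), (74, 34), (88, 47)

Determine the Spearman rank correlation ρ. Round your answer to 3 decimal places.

Rank height: 5, 4, 7, 1, 6, 2, 3
Rank sales: 4, 3, 7, 1, 5, 2, 6
d = rank(height) − rank(sales): 1, 1, 0, 0, 1, 0, -3; Σd² = 12
ρ = 1 − 6Σd² / [n(n²−1)] = 1 − 6×12 / (7×48) = 1 − 72/336 ≈ 0.786

0.786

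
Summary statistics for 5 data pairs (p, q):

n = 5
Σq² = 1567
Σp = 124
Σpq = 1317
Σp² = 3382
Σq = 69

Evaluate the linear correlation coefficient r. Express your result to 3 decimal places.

r = (nΣpq − ΣpΣq) / √[(nΣp² − (Σp)²)(nΣq² − (Σq)²)]
Numerator: 5×1317 − 124×69 = -1971
Denominator: √[(16910 − 15376)(7835 − 4761)] = √[1534 × 3074] = 2171.5239
r = -1971 / 2171.5239 ≈ -0.908

-0.908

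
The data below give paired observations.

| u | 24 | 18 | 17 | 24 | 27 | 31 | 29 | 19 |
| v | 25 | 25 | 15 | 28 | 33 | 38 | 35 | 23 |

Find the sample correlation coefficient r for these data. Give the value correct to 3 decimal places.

n = 8, Σu = 189, Σv = 222, Σu² = 4657, Σv² = 6546, Σuv = 5498
nΣuv − ΣuΣv = 43984 − 41958 = 2026
nΣu² − (Σu)² = 37256 − 35721 = 1535; nΣv² − (Σv)² = 52368 − 49284 = 3084
r = 2026 / √(1535 × 3084) = 2026 / 2175.7619 ≈ 0.931

0.931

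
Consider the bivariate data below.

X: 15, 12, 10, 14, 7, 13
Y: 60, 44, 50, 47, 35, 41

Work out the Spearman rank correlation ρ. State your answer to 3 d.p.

0.600

Rank X: 6, 3, 2, 5, 1, 4
Rank Y: 6, 3, 5, 4, 1, 2
d = rank(X) − rank(Y): 0, 0, -3, 1, 0, 2; Σd² = 14
ρ = 1 − 6Σd² / [n(n²−1)] = 1 − 6×14 / (6×35) = 1 − 84/210 ≈ 0.600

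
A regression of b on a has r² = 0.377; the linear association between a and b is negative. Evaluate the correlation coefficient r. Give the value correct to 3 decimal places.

-0.614

|r| = √0.377 = 0.614
The association is negative, so r = −0.614.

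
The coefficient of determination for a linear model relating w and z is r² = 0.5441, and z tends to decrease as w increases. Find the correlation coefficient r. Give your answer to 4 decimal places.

|r| = √0.5441 = 0.7376
The association is negative, so r = −0.7376.

-0.7376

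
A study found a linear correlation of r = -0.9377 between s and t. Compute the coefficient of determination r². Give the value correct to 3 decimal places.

r² = (-0.9377)² = 0.879

0.879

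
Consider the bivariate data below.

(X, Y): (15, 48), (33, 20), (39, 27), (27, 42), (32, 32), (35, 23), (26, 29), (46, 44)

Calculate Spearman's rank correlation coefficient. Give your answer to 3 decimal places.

Rank X: 1, 5, 7, 3, 4, 6, 2, 8
Rank Y: 8, 1, 3, 6, 5, 2, 4, 7
d = rank(X) − rank(Y): -7, 4, 4, -3, -1, 4, -2, 1; Σd² = 112
ρ = 1 − 6Σd² / [n(n²−1)] = 1 − 6×112 / (8×63) = 1 − 672/504 ≈ -0.333

-0.333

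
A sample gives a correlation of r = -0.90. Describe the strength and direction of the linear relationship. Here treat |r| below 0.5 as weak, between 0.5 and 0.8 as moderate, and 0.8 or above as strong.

strong negative

r = -0.90 < 0 so the relationship is negative.
|r| = 0.90, which falls in the strong range.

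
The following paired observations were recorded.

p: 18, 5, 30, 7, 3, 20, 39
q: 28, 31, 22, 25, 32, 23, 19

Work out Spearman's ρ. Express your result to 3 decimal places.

Rank p: 4, 2, 6, 3, 1, 5, 7
Rank q: 5, 6, 2, 4, 7, 3, 1
d = rank(p) − rank(q): -1, -4, 4, -1, -6, 2, 6; Σd² = 110
ρ = 1 − 6Σd² / [n(n²−1)] = 1 − 6×110 / (7×48) = 1 − 660/336 ≈ -0.964

-0.964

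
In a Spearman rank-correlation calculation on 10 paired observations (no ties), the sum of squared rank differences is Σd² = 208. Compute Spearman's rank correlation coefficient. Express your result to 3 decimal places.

ρ = 1 − 6Σd² / [n(n²−1)] = 1 − 6×208 / (10×99)
  = 1 − 1248/990 = 1 − 1.2606 ≈ -0.261

-0.261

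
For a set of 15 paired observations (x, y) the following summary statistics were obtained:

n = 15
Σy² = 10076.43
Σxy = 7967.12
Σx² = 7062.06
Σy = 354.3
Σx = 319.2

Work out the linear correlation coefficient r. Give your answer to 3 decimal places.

0.630

r = (nΣxy − ΣxΣy) / √[(nΣx² − (Σx)²)(nΣy² − (Σy)²)]
Numerator: 15×7967.12 − 319.2×354.3 = 6414.24
Denominator: √[(105930.9 − 101888.64)(151146.45 − 125528.49)] = √[4042.26 × 25617.96] = 10176.1709
r = 6414.24 / 10176.1709 ≈ 0.630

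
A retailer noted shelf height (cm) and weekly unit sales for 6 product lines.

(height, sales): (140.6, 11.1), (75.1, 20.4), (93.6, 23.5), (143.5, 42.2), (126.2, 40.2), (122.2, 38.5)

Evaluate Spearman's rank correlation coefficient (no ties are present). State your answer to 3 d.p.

Rank height: 5, 1, 2, 6, 4, 3
Rank sales: 1, 2, 3, 6, 5, 4
d = rank(height) − rank(sales): 4, -1, -1, 0, -1, -1; Σd² = 20
ρ = 1 − 6Σd² / [n(n²−1)] = 1 − 6×20 / (6×35) = 1 − 120/210 ≈ 0.429

0.429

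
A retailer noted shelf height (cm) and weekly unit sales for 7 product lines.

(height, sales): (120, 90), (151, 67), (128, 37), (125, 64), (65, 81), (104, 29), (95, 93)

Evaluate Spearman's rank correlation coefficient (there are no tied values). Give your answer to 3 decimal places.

Rank height: 4, 7, 6, 5, 1, 3, 2
Rank sales: 6, 4, 2, 3, 5, 1, 7
d = rank(height) − rank(sales): -2, 3, 4, 2, -4, 2, -5; Σd² = 78
ρ = 1 − 6Σd² / [n(n²−1)] = 1 − 6×78 / (7×48) = 1 − 468/336 ≈ -0.393

-0.393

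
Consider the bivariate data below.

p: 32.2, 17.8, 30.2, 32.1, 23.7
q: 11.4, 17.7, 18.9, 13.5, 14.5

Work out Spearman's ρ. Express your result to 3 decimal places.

Rank p: 5, 1, 3, 4, 2
Rank q: 1, 4, 5, 2, 3
d = rank(p) − rank(q): 4, -3, -2, 2, -1; Σd² = 34
ρ = 1 − 6Σd² / [n(n²−1)] = 1 − 6×34 / (5×24) = 1 − 204/120 ≈ -0.700

-0.700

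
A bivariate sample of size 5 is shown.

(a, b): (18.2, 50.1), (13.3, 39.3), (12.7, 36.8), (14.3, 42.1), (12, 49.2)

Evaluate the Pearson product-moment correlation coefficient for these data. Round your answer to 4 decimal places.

n = 5, Σa = 70.5, Σb = 217.5, Σa² = 1017.91, Σb² = 9601.79, Σab = 3094.3
nΣab − ΣaΣb = 15471.5 − 15333.75 = 137.75
nΣa² − (Σa)² = 5089.55 − 4970.25 = 119.3; nΣb² − (Σb)² = 48008.95 − 47306.25 = 702.7
r = 137.75 / √(119.3 × 702.7) = 137.75 / 289.5378 ≈ 0.4758

0.4758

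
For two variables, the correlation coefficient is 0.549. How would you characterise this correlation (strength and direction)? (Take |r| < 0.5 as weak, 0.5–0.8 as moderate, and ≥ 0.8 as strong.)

r = 0.549 > 0 so the relationship is positive.
|r| = 0.549, which falls in the moderate range.

moderate positive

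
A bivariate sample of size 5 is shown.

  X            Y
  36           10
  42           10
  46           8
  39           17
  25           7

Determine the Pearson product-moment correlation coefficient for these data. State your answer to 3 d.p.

n = 5, ΣX = 188, ΣY = 52, ΣX² = 7322, ΣY² = 602, ΣXY = 1986
nΣXY − ΣXΣY = 9930 − 9776 = 154
nΣX² − (ΣX)² = 36610 − 35344 = 1266; nΣY² − (ΣY)² = 3010 − 2704 = 306
r = 154 / √(1266 × 306) = 154 / 622.4114 ≈ 0.247

0.247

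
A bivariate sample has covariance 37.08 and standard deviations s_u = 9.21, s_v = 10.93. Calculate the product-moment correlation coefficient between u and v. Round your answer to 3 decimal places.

r = Cov(u,v) / (s_u · s_v) = 37.08 / (9.21 × 10.93)
  = 37.08 / 100.6653 ≈ 0.368

0.368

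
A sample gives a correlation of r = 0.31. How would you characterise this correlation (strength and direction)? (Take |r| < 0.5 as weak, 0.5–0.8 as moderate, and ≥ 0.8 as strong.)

weak positive

r = 0.31 > 0 so the relationship is positive.
|r| = 0.31, which falls in the weak range.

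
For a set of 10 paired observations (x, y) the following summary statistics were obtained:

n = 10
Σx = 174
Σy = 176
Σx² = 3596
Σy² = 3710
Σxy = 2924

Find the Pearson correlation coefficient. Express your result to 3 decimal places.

-0.235

r = (nΣxy − ΣxΣy) / √[(nΣx² − (Σx)²)(nΣy² − (Σy)²)]
Numerator: 10×2924 − 174×176 = -1384
Denominator: √[(35960 − 30276)(37100 − 30976)] = √[5684 × 6124] = 5899.8997
r = -1384 / 5899.8997 ≈ -0.235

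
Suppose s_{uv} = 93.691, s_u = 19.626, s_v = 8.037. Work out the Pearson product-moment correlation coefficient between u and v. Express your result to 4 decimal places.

r = Cov(u,v) / (s_u · s_v) = 93.691 / (19.626 × 8.037)
  = 93.691 / 157.7342 ≈ 0.5940

0.5940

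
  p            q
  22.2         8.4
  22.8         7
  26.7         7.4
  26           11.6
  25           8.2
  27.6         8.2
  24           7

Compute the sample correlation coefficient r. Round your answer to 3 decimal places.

n = 7, Σp = 174.3, Σq = 57.8, Σp² = 4364.33, Σq² = 492.36, Σpq = 1444.58
nΣpq − ΣpΣq = 10112.06 − 10074.54 = 37.52
nΣp² − (Σp)² = 30550.31 − 30380.49 = 169.82; nΣq² − (Σq)² = 3446.52 − 3340.84 = 105.68
r = 37.52 / √(169.82 × 105.68) = 37.52 / 133.9648 ≈ 0.280

0.280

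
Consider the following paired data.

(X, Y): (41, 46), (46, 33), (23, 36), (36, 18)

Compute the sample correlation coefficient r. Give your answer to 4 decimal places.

0.0742

n = 4, ΣX = 146, ΣY = 133, ΣX² = 5622, ΣY² = 4825, ΣXY = 4880
nΣXY − ΣXΣY = 19520 − 19418 = 102
nΣX² − (ΣX)² = 22488 − 21316 = 1172; nΣY² − (ΣY)² = 19300 − 17689 = 1611
r = 102 / √(1172 × 1611) = 102 / 1374.0786 ≈ 0.0742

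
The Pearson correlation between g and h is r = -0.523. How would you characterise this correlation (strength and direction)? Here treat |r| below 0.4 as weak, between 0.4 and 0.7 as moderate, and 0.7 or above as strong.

r = -0.523 < 0 so the relationship is negative.
|r| = 0.523, which falls in the moderate range.

moderate negative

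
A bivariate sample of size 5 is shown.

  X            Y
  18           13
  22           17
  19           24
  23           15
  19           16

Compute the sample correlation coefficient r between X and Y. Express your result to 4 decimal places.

n = 5, ΣX = 101, ΣY = 85, ΣX² = 2059, ΣY² = 1515, ΣXY = 1713
nΣXY − ΣXΣY = 8565 − 8585 = -20
nΣX² − (ΣX)² = 10295 − 10201 = 94; nΣY² − (ΣY)² = 7575 − 7225 = 350
r = -20 / √(94 × 350) = -20 / 181.3836 ≈ -0.1103

-0.1103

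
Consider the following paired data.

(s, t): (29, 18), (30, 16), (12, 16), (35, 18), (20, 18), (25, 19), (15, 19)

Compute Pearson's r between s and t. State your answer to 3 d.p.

0.054

n = 7, Σs = 166, Σt = 124, Σs² = 4360, Σt² = 2206, Σst = 2944
nΣst − ΣsΣt = 20608 − 20584 = 24
nΣs² − (Σs)² = 30520 − 27556 = 2964; nΣt² − (Σt)² = 15442 − 15376 = 66
r = 24 / √(2964 × 66) = 24 / 442.2940 ≈ 0.054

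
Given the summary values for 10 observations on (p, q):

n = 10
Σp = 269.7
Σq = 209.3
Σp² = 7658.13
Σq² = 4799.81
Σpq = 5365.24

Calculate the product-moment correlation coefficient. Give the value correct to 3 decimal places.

r = (nΣpq − ΣpΣq) / √[(nΣp² − (Σp)²)(nΣq² − (Σq)²)]
Numerator: 10×5365.24 − 269.7×209.3 = -2795.81
Denominator: √[(76581.3 − 72738.09)(47998.1 − 43806.49)] = √[3843.21 × 4191.61] = 4013.6315
r = -2795.81 / 4013.6315 ≈ -0.697

-0.697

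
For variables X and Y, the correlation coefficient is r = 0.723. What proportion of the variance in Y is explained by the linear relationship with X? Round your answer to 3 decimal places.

r² = (0.723)² = 0.523

0.523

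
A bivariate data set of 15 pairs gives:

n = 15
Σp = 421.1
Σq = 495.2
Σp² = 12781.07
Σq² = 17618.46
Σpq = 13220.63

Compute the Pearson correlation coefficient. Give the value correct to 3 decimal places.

-0.617

r = (nΣpq − ΣpΣq) / √[(nΣp² − (Σp)²)(nΣq² − (Σq)²)]
Numerator: 15×13220.63 − 421.1×495.2 = -10219.27
Denominator: √[(191716.05 − 177325.21)(264276.9 − 245223.04)] = √[14390.84 × 19053.86] = 16559.0172
r = -10219.27 / 16559.0172 ≈ -0.617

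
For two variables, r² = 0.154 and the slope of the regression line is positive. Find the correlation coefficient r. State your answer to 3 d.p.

0.392

|r| = √0.154 = 0.392
The association is positive, so r = 0.392.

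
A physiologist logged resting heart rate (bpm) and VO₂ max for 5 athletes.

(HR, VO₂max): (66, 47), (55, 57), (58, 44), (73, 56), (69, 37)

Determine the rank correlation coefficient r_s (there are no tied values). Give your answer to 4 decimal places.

Rank HR: 3, 1, 2, 5, 4
Rank VO₂max: 3, 5, 2, 4, 1
d = rank(HR) − rank(VO₂max): 0, -4, 0, 1, 3; Σd² = 26
ρ = 1 − 6Σd² / [n(n²−1)] = 1 − 6×26 / (5×24) = 1 − 156/120 ≈ -0.3000

-0.3000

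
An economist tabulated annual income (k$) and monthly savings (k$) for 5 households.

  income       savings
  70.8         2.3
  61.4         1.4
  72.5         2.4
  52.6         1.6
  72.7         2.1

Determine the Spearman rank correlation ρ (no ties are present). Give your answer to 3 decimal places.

Rank income: 3, 2, 4, 1, 5
Rank savings: 4, 1, 5, 2, 3
d = rank(income) − rank(savings): -1, 1, -1, -1, 2; Σd² = 8
ρ = 1 − 6Σd² / [n(n²−1)] = 1 − 6×8 / (5×24) = 1 − 48/120 ≈ 0.600

0.600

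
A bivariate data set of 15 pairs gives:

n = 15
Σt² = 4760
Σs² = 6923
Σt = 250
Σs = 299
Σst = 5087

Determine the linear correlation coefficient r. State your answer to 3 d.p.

r = (nΣst − ΣsΣt) / √[(nΣs² − (Σs)²)(nΣt² − (Σt)²)]
Numerator: 15×5087 − 299×250 = 1555
Denominator: √[(103845 − 89401)(71400 − 62500)] = √[14444 × 8900] = 11338.0598
r = 1555 / 11338.0598 ≈ 0.137

0.137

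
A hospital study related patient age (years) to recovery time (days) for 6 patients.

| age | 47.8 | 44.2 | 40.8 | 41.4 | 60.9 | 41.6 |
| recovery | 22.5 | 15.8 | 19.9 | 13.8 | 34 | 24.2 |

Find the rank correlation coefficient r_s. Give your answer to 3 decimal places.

Rank age: 5, 4, 1, 2, 6, 3
Rank recovery: 4, 2, 3, 1, 6, 5
d = rank(age) − rank(recovery): 1, 2, -2, 1, 0, -2; Σd² = 14
ρ = 1 − 6Σd² / [n(n²−1)] = 1 − 6×14 / (6×35) = 1 − 84/210 ≈ 0.600

0.600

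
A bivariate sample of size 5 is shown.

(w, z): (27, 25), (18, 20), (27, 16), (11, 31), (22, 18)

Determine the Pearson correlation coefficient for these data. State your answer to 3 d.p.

-0.650

n = 5, Σw = 105, Σz = 110, Σw² = 2387, Σz² = 2566, Σwz = 2204
nΣwz − ΣwΣz = 11020 − 11550 = -530
nΣw² − (Σw)² = 11935 − 11025 = 910; nΣz² − (Σz)² = 12830 − 12100 = 730
r = -530 / √(910 × 730) = -530 / 815.0460 ≈ -0.650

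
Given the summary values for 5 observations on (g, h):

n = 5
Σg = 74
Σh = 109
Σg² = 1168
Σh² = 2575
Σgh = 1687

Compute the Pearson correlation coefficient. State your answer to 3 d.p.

0.613

r = (nΣgh − ΣgΣh) / √[(nΣg² − (Σg)²)(nΣh² − (Σh)²)]
Numerator: 5×1687 − 74×109 = 369
Denominator: √[(5840 − 5476)(12875 − 11881)] = √[364 × 994] = 601.5114
r = 369 / 601.5114 ≈ 0.613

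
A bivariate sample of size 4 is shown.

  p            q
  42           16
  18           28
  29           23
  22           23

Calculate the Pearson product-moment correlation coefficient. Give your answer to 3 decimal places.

-0.953

n = 4, Σp = 111, Σq = 90, Σp² = 3413, Σq² = 2098, Σpq = 2349
nΣpq − ΣpΣq = 9396 − 9990 = -594
nΣp² − (Σp)² = 13652 − 12321 = 1331; nΣq² − (Σq)² = 8392 − 8100 = 292
r = -594 / √(1331 × 292) = -594 / 623.4196 ≈ -0.953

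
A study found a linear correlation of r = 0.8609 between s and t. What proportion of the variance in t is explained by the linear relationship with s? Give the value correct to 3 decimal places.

0.741

r² = (0.8609)² = 0.741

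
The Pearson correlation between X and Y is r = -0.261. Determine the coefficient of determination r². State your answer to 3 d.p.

0.068

r² = (-0.261)² = 0.068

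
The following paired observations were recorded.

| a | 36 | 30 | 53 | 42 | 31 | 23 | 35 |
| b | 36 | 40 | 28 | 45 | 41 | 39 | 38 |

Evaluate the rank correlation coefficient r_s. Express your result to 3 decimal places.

Rank a: 5, 2, 7, 6, 3, 1, 4
Rank b: 2, 5, 1, 7, 6, 4, 3
d = rank(a) − rank(b): 3, -3, 6, -1, -3, -3, 1; Σd² = 74
ρ = 1 − 6Σd² / [n(n²−1)] = 1 − 6×74 / (7×48) = 1 − 444/336 ≈ -0.321

-0.321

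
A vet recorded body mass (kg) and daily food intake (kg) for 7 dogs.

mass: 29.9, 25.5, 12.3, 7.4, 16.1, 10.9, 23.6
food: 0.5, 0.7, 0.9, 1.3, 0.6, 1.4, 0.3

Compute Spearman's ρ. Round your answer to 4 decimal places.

Rank mass: 7, 6, 3, 1, 4, 2, 5
Rank food: 2, 4, 5, 6, 3, 7, 1
d = rank(mass) − rank(food): 5, 2, -2, -5, 1, -5, 4; Σd² = 100
ρ = 1 − 6Σd² / [n(n²−1)] = 1 − 6×100 / (7×48) = 1 − 600/336 ≈ -0.7857

-0.7857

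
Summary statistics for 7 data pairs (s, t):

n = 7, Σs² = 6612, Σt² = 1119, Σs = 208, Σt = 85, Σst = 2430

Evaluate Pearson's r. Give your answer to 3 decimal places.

-0.494

r = (nΣst − ΣsΣt) / √[(nΣs² − (Σs)²)(nΣt² − (Σt)²)]
Numerator: 7×2430 − 208×85 = -670
Denominator: √[(46284 − 43264)(7833 − 7225)] = √[3020 × 608] = 1355.0498
r = -670 / 1355.0498 ≈ -0.494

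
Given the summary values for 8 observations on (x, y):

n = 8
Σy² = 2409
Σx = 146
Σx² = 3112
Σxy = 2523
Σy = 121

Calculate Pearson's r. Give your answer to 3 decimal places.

r = (nΣxy − ΣxΣy) / √[(nΣx² − (Σx)²)(nΣy² − (Σy)²)]
Numerator: 8×2523 − 146×121 = 2518
Denominator: √[(24896 − 21316)(19272 − 14641)] = √[3580 × 4631] = 4071.7294
r = 2518 / 4071.7294 ≈ 0.618

0.618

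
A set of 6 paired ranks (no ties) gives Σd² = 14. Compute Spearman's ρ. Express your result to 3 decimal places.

ρ = 1 − 6Σd² / [n(n²−1)] = 1 − 6×14 / (6×35)
  = 1 − 84/210 = 1 − 0.4000 ≈ 0.600

0.600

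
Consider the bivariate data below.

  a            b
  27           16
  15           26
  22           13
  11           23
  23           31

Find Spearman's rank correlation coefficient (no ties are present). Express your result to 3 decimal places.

-0.100

Rank a: 5, 2, 3, 1, 4
Rank b: 2, 4, 1, 3, 5
d = rank(a) − rank(b): 3, -2, 2, -2, -1; Σd² = 22
ρ = 1 − 6Σd² / [n(n²−1)] = 1 − 6×22 / (5×24) = 1 − 132/120 ≈ -0.100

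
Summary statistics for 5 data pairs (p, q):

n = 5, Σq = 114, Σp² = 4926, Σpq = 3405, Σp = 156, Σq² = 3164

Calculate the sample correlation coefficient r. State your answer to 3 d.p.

r = (nΣpq − ΣpΣq) / √[(nΣp² − (Σp)²)(nΣq² − (Σq)²)]
Numerator: 5×3405 − 156×114 = -759
Denominator: √[(24630 − 24336)(15820 − 12996)] = √[294 × 2824] = 911.1838
r = -759 / 911.1838 ≈ -0.833

-0.833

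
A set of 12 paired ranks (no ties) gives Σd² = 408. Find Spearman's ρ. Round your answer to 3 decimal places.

-0.427

ρ = 1 − 6Σd² / [n(n²−1)] = 1 − 6×408 / (12×143)
  = 1 − 2448/1716 = 1 − 1.4266 ≈ -0.427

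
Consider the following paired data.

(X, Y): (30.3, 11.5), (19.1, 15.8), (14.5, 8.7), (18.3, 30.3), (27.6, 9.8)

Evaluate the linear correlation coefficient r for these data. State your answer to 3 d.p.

n = 5, ΣX = 109.8, ΣY = 76.1, ΣX² = 2589.8, ΣY² = 1471.71, ΣXY = 1601.35
nΣXY − ΣXΣY = 8006.75 − 8355.78 = -349.03
nΣX² − (ΣX)² = 12949 − 12056.04 = 892.96; nΣY² − (ΣY)² = 7358.55 − 5791.21 = 1567.34
r = -349.03 / √(892.96 × 1567.34) = -349.03 / 1183.0350 ≈ -0.295

-0.295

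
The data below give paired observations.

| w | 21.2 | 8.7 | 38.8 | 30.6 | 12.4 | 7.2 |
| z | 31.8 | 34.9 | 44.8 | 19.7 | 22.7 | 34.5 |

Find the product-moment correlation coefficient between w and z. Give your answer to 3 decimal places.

n = 6, Σw = 118.9, Σz = 188.4, Σw² = 3172.53, Σz² = 6329.92, Σwz = 3848.73
nΣwz − ΣwΣz = 23092.38 − 22400.76 = 691.62
nΣw² − (Σw)² = 19035.18 − 14137.21 = 4897.97; nΣz² − (Σz)² = 37979.52 − 35494.56 = 2484.96
r = 691.62 / √(4897.97 × 2484.96) = 691.62 / 3488.7332 ≈ 0.198

0.198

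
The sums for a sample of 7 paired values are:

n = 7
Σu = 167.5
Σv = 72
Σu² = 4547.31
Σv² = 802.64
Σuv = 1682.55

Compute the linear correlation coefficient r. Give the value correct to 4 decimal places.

r = (nΣuv − ΣuΣv) / √[(nΣu² − (Σu)²)(nΣv² − (Σv)²)]
Numerator: 7×1682.55 − 167.5×72 = -282.15
Denominator: √[(31831.17 − 28056.25)(5618.48 − 5184)] = √[3774.92 × 434.48] = 1280.6745
r = -282.15 / 1280.6745 ≈ -0.2203

-0.2203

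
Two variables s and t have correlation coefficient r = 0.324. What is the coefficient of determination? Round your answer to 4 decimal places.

0.1050

r² = (0.324)² = 0.1050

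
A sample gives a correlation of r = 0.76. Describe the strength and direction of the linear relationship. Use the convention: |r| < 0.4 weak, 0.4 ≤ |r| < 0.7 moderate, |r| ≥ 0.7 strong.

r = 0.76 > 0 so the relationship is positive.
|r| = 0.76, which falls in the strong range.

strong positive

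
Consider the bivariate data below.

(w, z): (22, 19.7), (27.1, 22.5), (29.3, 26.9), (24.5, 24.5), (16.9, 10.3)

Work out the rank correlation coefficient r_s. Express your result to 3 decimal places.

0.900

Rank w: 2, 4, 5, 3, 1
Rank z: 2, 3, 5, 4, 1
d = rank(w) − rank(z): 0, 1, 0, -1, 0; Σd² = 2
ρ = 1 − 6Σd² / [n(n²−1)] = 1 − 6×2 / (5×24) = 1 − 12/120 ≈ 0.900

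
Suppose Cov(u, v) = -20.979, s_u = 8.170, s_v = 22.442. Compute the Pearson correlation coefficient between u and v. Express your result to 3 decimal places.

r = Cov(u,v) / (s_u · s_v) = -20.979 / (8.170 × 22.442)
  = -20.979 / 183.3511 ≈ -0.114

-0.114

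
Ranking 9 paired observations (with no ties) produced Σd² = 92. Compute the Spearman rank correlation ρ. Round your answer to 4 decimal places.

0.2333

ρ = 1 − 6Σd² / [n(n²−1)] = 1 − 6×92 / (9×80)
  = 1 − 552/720 = 1 − 0.76667 ≈ 0.2333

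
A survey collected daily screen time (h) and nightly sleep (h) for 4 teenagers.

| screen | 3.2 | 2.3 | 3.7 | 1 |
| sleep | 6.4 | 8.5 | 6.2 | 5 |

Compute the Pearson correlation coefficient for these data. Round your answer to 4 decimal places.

n = 4, Σx = 10.2, Σy = 26.1, Σx² = 30.22, Σy² = 176.65, Σxy = 67.97
nΣxy − ΣxΣy = 271.88 − 266.22 = 5.66
nΣx² − (Σx)² = 120.88 − 104.04 = 16.84; nΣy² − (Σy)² = 706.6 − 681.21 = 25.39
r = 5.66 / √(16.84 × 25.39) = 5.66 / 20.6777 ≈ 0.2737

0.2737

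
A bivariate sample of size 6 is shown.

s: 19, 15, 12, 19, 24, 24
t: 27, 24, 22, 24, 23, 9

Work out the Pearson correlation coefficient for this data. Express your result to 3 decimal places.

-0.450

n = 6, Σs = 113, Σt = 129, Σs² = 2243, Σt² = 2975, Σst = 2361
nΣst − ΣsΣt = 14166 − 14577 = -411
nΣs² − (Σs)² = 13458 − 12769 = 689; nΣt² − (Σt)² = 17850 − 16641 = 1209
r = -411 / √(689 × 1209) = -411 / 912.6889 ≈ -0.450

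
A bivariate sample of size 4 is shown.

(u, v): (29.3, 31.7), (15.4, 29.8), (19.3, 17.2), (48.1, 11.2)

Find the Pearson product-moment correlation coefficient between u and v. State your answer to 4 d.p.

-0.6020

n = 4, Σu = 112.1, Σv = 89.9, Σu² = 3781.75, Σv² = 2314.21, Σuv = 2258.41
nΣuv − ΣuΣv = 9033.64 − 10077.79 = -1044.15
nΣu² − (Σu)² = 15127 − 12566.41 = 2560.59; nΣv² − (Σv)² = 9256.84 − 8082.01 = 1174.83
r = -1044.15 / √(2560.59 × 1174.83) = -1044.15 / 1734.4330 ≈ -0.6020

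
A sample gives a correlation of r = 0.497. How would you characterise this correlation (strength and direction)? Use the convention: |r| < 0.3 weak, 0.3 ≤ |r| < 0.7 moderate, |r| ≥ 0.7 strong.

r = 0.497 > 0 so the relationship is positive.
|r| = 0.497, which falls in the moderate range.

moderate positive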